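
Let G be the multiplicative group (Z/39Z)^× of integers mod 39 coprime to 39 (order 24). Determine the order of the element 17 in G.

Compute successive powers of 17 mod 39: 17, 16, 38, 22, 23, 1; 17^6 ≡ 1 (mod 39).
So |⟨17⟩| = 6.

6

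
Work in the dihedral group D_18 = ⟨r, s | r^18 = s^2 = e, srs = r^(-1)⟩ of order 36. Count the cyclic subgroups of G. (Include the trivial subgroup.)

Each element a generates a cyclic subgroup ⟨a⟩; distinct elements may generate the same one (a cyclic group of order d has φ(d) generators).
Cyclic subgroups by order — order 1: 1; order 2: 19; order 3: 1; order 6: 1; order 9: 1; order 18: 1.
Total: 24.

24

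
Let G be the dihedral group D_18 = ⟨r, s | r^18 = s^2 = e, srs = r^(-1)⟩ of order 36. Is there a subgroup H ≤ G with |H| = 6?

6 | 36. A subgroup of order 6 is {e, r^6, r^12, r^4s, r^10s, r^16s}.

Yes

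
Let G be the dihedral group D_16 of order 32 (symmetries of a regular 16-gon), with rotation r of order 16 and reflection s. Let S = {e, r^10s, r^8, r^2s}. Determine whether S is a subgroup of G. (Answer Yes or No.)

|S| = 4 divides |G| = 32, consistent with Lagrange.
S contains the identity, every element's inverse is in S, and S is closed under ·: it is a subgroup.

Yes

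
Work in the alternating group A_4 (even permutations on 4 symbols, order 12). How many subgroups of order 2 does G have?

|G| = 12 and 2 | 12, so subgroups of order 2 are possible by Lagrange.
The subgroups of order 2 are: {e, (1 2)(3 4)}; {e, (1 3)(2 4)}; {e, (1 4)(2 3)}.
So G has 3 subgroups of order 2.

3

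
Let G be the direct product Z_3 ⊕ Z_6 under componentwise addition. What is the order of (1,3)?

6

The order of (1,3) in Z_3 × Z_6 is lcm(ord(1) in Z_3, ord(3) in Z_6).
ord(1) = 3 and ord(3) = 2, so |⟨(1,3)⟩| = lcm(3, 2) = 6.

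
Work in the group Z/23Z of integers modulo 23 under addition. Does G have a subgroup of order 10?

No

10 does not divide |G| = 23, so by Lagrange no subgroup of order 10 exists.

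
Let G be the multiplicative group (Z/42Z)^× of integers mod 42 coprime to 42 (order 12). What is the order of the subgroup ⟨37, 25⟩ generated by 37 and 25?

|⟨37⟩| = 3 and |⟨25⟩| = 3, so |H| is a multiple of lcm(3, 3) = 3 and divides |G| = 12.
Closing under the operation: H = {1, 25, 37}, so |H| = 3.

3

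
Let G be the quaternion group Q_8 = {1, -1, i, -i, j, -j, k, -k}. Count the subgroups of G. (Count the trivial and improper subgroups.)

6

|G| = 8, so by Lagrange every subgroup order divides 8. Divisors: 1, 2, 4, 8.
Subgroups by order — order 1: 1; order 2: 1; order 4: 3; order 8: 1.
Total: 1 + 1 + 3 + 1 = 6.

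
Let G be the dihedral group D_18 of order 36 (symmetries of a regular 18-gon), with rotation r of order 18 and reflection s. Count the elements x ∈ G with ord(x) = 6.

The elements of order 6 are: r^3, r^15.
That's 2.

2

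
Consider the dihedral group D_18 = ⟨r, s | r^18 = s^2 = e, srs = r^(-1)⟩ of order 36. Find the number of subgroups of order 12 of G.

3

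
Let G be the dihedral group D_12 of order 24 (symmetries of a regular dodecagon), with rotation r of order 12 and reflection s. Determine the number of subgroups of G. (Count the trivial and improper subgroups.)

|G| = 24, so by Lagrange every subgroup order divides 24. Divisors: 1, 2, 3, 4, 6, 8, 12, 24.
Subgroups by order — order 1: 1; order 2: 13; order 3: 1; order 4: 7; order 6: 5; order 8: 3; order 12: 3; order 24: 1.
Total: 1 + 13 + 1 + 7 + 5 + 3 + 3 + 1 = 34.

34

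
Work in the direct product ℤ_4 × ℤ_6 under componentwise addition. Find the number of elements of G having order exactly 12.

8

An element (a,b) has order lcm(ord(a), ord(b)); count pairs with lcm equal to 12.
Enumerating gives 8 such elements.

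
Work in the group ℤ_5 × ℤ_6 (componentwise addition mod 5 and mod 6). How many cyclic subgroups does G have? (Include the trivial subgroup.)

8

A cyclic subgroup of order d is generated by each of its φ(d) elements of order d, so the cyclic subgroups of order d number (#elements of order d)/φ(d).
Cyclic subgroups by order — order 1: 1; order 2: 1; order 3: 1; order 5: 1; order 6: 1; order 10: 1; order 15: 1; order 30: 1.
Total: 8.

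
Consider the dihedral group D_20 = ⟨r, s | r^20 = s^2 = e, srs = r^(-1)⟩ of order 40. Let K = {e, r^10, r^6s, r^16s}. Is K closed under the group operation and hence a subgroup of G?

Yes

|K| = 4 divides |G| = 40, consistent with Lagrange.
K contains the identity, every element's inverse is in K, and K is closed under ·: it is a subgroup.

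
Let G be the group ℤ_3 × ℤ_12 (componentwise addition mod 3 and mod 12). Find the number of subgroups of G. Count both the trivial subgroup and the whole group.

18

|G| = 36, so by Lagrange every subgroup order divides 36. Divisors: 1, 2, 3, 4, 6, 9, 12, 18, 36.
Subgroups by order — order 1: 1; order 2: 1; order 3: 4; order 4: 1; order 6: 4; order 9: 1; order 12: 4; order 18: 1; order 36: 1.
Total: 1 + 1 + 4 + 1 + 4 + 1 + 4 + 1 + 1 = 18.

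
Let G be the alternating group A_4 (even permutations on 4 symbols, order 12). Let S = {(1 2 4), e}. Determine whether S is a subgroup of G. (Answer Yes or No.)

No

(1 2 4) ∈ S but its inverse (1 4 2) ∉ S, so S is not a subgroup.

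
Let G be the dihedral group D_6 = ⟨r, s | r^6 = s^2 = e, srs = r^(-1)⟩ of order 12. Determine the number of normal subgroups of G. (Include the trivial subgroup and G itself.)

7

G has 16 subgroups. Checking conjugation-invariance by order — order 1: 1/1 normal; order 2: 1/7 normal; order 3: 1/1 normal; order 4: 0/3 normal; order 6: 3/3 normal; order 12: 1/1 normal.
Total normal subgroups: 7.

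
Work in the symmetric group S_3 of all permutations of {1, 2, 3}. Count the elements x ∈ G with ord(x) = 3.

The elements of order 3 are: (1 2 3), (1 3 2).
That's 2.

2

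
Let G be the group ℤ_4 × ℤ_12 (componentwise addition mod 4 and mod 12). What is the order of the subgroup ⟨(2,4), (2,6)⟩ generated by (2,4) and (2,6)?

|⟨(2,4)⟩| = 6 and |⟨(2,6)⟩| = 2, so |H| is a multiple of lcm(6, 2) = 6 and divides |G| = 48.
Closing under the operation: H = {(0,0), (0,2), (0,4), (0,6), (0,8), (0,10), (2,0), (2,2), (2,4), (2,6), (2,8), (2,10)}, so |H| = 12.

12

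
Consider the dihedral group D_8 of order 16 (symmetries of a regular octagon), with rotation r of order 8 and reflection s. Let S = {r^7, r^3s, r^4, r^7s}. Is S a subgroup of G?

The identity e ∉ S, so S is not a subgroup.

No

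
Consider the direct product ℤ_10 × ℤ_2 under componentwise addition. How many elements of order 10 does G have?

An element (a,b) has order lcm(ord(a), ord(b)); count pairs with lcm equal to 10.
Enumerating gives 12 such elements.

12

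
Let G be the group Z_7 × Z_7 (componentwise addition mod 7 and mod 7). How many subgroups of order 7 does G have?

8

|G| = 49 and 7 | 49, so subgroups of order 7 are possible by Lagrange.
The subgroups of order 7 are: {(0,0), (0,1), (0,2), (0,3), (0,4), (0,5), (0,6)}; {(0,0), (1,0), (2,0), (3,0), (4,0), (5,0), (6,0)}; {(0,0), (1,1), (2,2), (3,3), (4,4), (5,5), (6,6)}; {(0,0), (1,2), (2,4), (3,6), (4,1), (5,3), (6,5)}; … (8 in all).
So G has 8 subgroups of order 7.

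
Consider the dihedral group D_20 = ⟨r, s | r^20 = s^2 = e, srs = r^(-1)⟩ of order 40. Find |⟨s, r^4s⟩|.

10

|⟨s⟩| = 2 and |⟨r^4s⟩| = 2, so |H| is a multiple of lcm(2, 2) = 2 and divides |G| = 40.
Closing under the operation: H = {e, r^4, r^8, r^12, r^16, s, r^4s, r^8s, r^12s, r^16s}, so |H| = 10.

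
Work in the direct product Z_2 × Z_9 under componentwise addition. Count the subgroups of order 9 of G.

|G| = 18 and 9 | 18, so subgroups of order 9 are possible by Lagrange.
The subgroups of order 9 are: {(0,0), (0,1), (0,2), (0,3), (0,4), (0,5), (0,6), (0,7), (0,8)}.
So G has 1 subgroup of order 9.

1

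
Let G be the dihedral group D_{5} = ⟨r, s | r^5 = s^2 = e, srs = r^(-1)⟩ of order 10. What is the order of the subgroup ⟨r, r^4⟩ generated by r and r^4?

5

|⟨r⟩| = 5 and |⟨r^4⟩| = 5, so |H| is a multiple of lcm(5, 5) = 5 and divides |G| = 10.
Closing under the operation: H = {e, r, r^2, r^3, r^4}, so |H| = 5.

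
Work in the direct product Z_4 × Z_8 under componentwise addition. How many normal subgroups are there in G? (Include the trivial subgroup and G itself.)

G is abelian, so every subgroup is normal.
G has 22 subgroups in total, hence 22 normal subgroups.

22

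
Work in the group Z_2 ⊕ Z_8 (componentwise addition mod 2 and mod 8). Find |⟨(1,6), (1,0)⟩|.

|⟨(1,6)⟩| = 4 and |⟨(1,0)⟩| = 2, so |H| is a multiple of lcm(4, 2) = 4 and divides |G| = 16.
Closing under the operation: H = {(0,0), (0,2), (0,4), (0,6), (1,0), (1,2), (1,4), (1,6)}, so |H| = 8.

8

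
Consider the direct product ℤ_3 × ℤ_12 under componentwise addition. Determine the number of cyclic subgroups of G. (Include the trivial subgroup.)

15

A cyclic subgroup of order d is generated by each of its φ(d) elements of order d, so the cyclic subgroups of order d number (#elements of order d)/φ(d).
Cyclic subgroups by order — order 1: 1; order 2: 1; order 3: 4; order 4: 1; order 6: 4; order 12: 4.
Total: 15.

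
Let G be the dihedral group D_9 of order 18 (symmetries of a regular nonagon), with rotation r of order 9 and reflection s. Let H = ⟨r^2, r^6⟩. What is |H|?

9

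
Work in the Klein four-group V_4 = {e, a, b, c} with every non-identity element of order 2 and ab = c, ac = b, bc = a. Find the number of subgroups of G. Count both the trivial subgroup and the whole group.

5

|G| = 4, so by Lagrange every subgroup order divides 4. Divisors: 1, 2, 4.
Subgroups by order — order 1: 1; order 2: 3; order 4: 1.
Total: 1 + 3 + 1 = 5.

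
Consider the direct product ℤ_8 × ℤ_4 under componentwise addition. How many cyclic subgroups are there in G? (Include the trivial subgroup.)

14

A cyclic subgroup of order d is generated by each of its φ(d) elements of order d, so the cyclic subgroups of order d number (#elements of order d)/φ(d).
Cyclic subgroups by order — order 1: 1; order 2: 3; order 4: 6; order 8: 4.
Total: 14.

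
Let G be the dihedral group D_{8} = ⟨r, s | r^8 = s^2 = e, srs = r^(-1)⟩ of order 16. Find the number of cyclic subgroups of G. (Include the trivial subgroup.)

Each element a generates a cyclic subgroup ⟨a⟩; distinct elements may generate the same one (a cyclic group of order d has φ(d) generators).
Cyclic subgroups by order — order 1: 1; order 2: 9; order 4: 1; order 8: 1.
Total: 12.

12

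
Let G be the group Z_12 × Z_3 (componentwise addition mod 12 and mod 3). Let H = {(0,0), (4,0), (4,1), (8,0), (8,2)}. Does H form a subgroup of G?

No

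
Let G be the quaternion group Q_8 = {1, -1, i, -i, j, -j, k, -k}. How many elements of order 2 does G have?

1

The elements of order 2 are: -1.
That's 1.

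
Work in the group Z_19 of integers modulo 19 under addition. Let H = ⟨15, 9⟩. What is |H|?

|⟨15⟩| = 19 and |⟨9⟩| = 19, so |H| is a multiple of lcm(19, 19) = 19 and divides |G| = 19.
Closing {15, 9} under the group operation gives all of G, so |H| = 19.

19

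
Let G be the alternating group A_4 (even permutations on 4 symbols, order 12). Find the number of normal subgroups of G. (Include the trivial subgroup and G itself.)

3

G has 10 subgroups. Checking conjugation-invariance by order — order 1: 1/1 normal; order 2: 0/3 normal; order 3: 0/4 normal; order 4: 1/1 normal; order 12: 1/1 normal.
Total normal subgroups: 3.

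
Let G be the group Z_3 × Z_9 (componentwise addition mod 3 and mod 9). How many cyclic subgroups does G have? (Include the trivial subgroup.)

8

Group the elements of G by the cyclic subgroup they generate; each cyclic subgroup of order d accounts for φ(d) elements.
Cyclic subgroups by order — order 1: 1; order 3: 4; order 9: 3.
Total: 8.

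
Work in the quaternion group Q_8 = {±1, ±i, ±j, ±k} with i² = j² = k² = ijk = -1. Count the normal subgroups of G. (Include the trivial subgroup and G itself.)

6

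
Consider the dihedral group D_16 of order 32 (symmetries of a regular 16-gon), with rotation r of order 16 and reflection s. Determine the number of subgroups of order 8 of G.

5

|G| = 32 and 8 | 32, so subgroups of order 8 are possible by Lagrange.
The subgroups of order 8 are: {e, r^2, r^4, r^6, r^8, r^10, r^12, r^14}; {e, r^4, r^8, r^12, r^2s, r^6s, r^10s, r^14s}; {e, r^4, r^8, r^12, r^3s, r^7s, r^11s, r^15s}; {e, r^4, r^8, r^12, s, r^4s, r^8s, r^12s}; … (5 in all).
So G has 5 subgroups of order 8.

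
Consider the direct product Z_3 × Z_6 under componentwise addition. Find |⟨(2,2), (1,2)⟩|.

|⟨(2,2)⟩| = 3 and |⟨(1,2)⟩| = 3, so |H| is a multiple of lcm(3, 3) = 3 and divides |G| = 18.
Closing under the operation: H = {(0,0), (0,2), (0,4), (1,0), (1,2), (1,4), (2,0), (2,2), (2,4)}, so |H| = 9.

9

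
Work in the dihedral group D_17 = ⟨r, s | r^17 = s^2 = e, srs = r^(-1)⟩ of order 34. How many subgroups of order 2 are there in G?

17

|G| = 34 and 2 | 34, so subgroups of order 2 are possible by Lagrange.
The subgroups of order 2 are: {e, r^10s}; {e, r^11s}; {e, r^12s}; {e, r^13s}; … (17 in all).
So G has 17 subgroups of order 2.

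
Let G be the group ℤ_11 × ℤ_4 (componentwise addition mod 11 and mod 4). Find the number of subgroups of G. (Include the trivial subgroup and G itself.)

|G| = 44, so by Lagrange every subgroup order divides 44. Divisors: 1, 2, 4, 11, 22, 44.
Subgroups by order — order 1: 1; order 2: 1; order 4: 1; order 11: 1; order 22: 1; order 44: 1.
Total: 1 + 1 + 1 + 1 + 1 + 1 = 6.

6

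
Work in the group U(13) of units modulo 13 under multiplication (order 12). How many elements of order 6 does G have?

The elements of order 6 are: 4, 10.
That's 2.

2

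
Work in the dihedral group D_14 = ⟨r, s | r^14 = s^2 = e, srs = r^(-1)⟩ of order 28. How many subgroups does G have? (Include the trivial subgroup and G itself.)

28

|G| = 28, so by Lagrange every subgroup order divides 28. Divisors: 1, 2, 4, 7, 14, 28.
Subgroups by order — order 1: 1; order 2: 15; order 4: 7; order 7: 1; order 14: 3; order 28: 1.
Total: 1 + 15 + 7 + 1 + 3 + 1 = 28.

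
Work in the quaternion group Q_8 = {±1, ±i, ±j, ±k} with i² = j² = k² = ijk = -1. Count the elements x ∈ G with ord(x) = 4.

6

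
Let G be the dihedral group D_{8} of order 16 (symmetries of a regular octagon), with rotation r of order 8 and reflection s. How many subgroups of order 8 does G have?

|G| = 16 and 8 | 16, so subgroups of order 8 are possible by Lagrange.
The subgroups of order 8 are: {e, r, r^2, r^3, r^4, r^5, r^6, r^7}; {e, r^2, r^4, r^6, s, r^2s, r^4s, r^6s}; {e, r^2, r^4, r^6, rs, r^3s, r^5s, r^7s}.
So G has 3 subgroups of order 8.

3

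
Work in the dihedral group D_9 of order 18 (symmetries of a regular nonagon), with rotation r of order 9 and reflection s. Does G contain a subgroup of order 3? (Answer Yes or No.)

Yes

3 | 18. A subgroup of order 3 is {e, r^3, r^6}.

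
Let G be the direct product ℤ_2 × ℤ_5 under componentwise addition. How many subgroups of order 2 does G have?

1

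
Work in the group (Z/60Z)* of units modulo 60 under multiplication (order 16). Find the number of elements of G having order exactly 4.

The elements of order 4 are: 7, 13, 17, 23, 37, 43, 47, 53.
That's 8.

8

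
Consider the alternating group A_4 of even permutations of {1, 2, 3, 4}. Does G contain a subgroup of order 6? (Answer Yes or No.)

6 | 12, so Lagrange does not rule it out; but checking all subgroups of G, none has order 6.
(A_4 is the standard example that the converse of Lagrange fails.)

No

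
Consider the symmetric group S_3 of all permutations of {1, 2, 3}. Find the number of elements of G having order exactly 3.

2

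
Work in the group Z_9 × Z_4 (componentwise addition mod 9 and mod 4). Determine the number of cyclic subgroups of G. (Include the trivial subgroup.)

Group the elements of G by the cyclic subgroup they generate; each cyclic subgroup of order d accounts for φ(d) elements.
Cyclic subgroups by order — order 1: 1; order 2: 1; order 3: 1; order 4: 1; order 6: 1; order 9: 1; order 12: 1; order 18: 1; order 36: 1.
Total: 9.

9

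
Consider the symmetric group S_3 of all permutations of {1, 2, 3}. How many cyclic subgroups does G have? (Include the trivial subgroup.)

5

A cyclic subgroup of order d is generated by each of its φ(d) elements of order d, so the cyclic subgroups of order d number (#elements of order d)/φ(d).
Cyclic subgroups by order — order 1: 1; order 2: 3; order 3: 1.
Total: 5.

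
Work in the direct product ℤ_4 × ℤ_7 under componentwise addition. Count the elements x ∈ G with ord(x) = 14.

An element (a,b) has order lcm(ord(a), ord(b)); count pairs with lcm equal to 14.
Enumerating gives 6 such elements.

6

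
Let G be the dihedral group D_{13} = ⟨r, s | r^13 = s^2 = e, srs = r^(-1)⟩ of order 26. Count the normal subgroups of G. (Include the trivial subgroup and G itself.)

G has 16 subgroups. Checking conjugation-invariance by order — order 1: 1/1 normal; order 2: 0/13 normal; order 13: 1/1 normal; order 26: 1/1 normal.
Total normal subgroups: 3.

3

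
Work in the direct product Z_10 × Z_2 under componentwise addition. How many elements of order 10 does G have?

12

An element (a,b) has order lcm(ord(a), ord(b)); count pairs with lcm equal to 10.
Enumerating gives 12 such elements.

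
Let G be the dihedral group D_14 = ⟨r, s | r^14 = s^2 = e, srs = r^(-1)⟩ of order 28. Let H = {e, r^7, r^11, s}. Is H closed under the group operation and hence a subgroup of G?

r^11 ∈ H but its inverse r^3 ∉ H, so H is not a subgroup.

No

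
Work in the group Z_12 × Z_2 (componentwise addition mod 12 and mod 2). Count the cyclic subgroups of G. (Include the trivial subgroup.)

Group the elements of G by the cyclic subgroup they generate; each cyclic subgroup of order d accounts for φ(d) elements.
Cyclic subgroups by order — order 1: 1; order 2: 3; order 3: 1; order 4: 2; order 6: 3; order 12: 2.
Total: 12.

12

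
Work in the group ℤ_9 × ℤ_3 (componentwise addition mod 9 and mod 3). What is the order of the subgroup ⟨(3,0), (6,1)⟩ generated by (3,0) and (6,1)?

|⟨(3,0)⟩| = 3 and |⟨(6,1)⟩| = 3, so |H| is a multiple of lcm(3, 3) = 3 and divides |G| = 27.
Closing under the operation: H = {(0,0), (0,1), (0,2), (3,0), (3,1), (3,2), (6,0), (6,1), (6,2)}, so |H| = 9.

9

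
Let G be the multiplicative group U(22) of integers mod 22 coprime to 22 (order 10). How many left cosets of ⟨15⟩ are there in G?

|⟨15⟩| = 5 and |G| = 10.
By Lagrange, [G : H] = |G|/|H| = 10/5 = 2.

2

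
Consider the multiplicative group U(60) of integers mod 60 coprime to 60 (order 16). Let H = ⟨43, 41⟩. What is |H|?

8

|⟨43⟩| = 4 and |⟨41⟩| = 2, so |H| is a multiple of lcm(4, 2) = 4 and divides |G| = 16.
Closing under the operation: H = {1, 7, 23, 29, 41, 43, 47, 49}, so |H| = 8.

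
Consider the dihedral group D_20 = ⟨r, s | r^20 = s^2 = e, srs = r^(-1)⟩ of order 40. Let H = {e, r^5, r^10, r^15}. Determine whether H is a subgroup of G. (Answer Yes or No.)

Yes

|H| = 4 divides |G| = 40, consistent with Lagrange.
H contains the identity, every element's inverse is in H, and H is closed under ·: it is a subgroup.
In fact H = ⟨r^15⟩.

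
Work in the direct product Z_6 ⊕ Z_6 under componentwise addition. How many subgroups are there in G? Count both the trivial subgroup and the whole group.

30

|G| = 36, so by Lagrange every subgroup order divides 36. Divisors: 1, 2, 3, 4, 6, 9, 12, 18, 36.
Subgroups by order — order 1: 1; order 2: 3; order 3: 4; order 4: 1; order 6: 12; order 9: 1; order 12: 4; order 18: 3; order 36: 1.
Total: 1 + 3 + 4 + 1 + 12 + 1 + 4 + 3 + 1 = 30.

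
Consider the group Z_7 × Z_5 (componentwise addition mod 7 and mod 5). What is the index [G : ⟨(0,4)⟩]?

|⟨(0,4)⟩| = 5 and |G| = 35.
By Lagrange, [G : H] = |G|/|H| = 35/5 = 7.

7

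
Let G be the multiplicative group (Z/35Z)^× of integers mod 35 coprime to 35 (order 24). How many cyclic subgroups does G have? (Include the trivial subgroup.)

12

Each element a generates a cyclic subgroup ⟨a⟩; distinct elements may generate the same one (a cyclic group of order d has φ(d) generators).
Cyclic subgroups by order — order 1: 1; order 2: 3; order 3: 1; order 4: 2; order 6: 3; order 12: 2.
Total: 12.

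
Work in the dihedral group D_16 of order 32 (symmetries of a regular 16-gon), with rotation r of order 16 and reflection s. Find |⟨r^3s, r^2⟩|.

16

|⟨r^3s⟩| = 2 and |⟨r^2⟩| = 8, so |H| is a multiple of lcm(2, 8) = 8 and divides |G| = 32.
Closing under the operation: H = {e, r^2, r^4, r^6, r^8, r^10, r^12, r^14, rs, r^3s, r^5s, r^7s, r^9s, r^11s, r^13s, r^15s}, so |H| = 16.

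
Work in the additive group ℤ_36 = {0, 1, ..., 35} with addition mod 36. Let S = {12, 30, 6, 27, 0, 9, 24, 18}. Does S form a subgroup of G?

No

|S| = 8 does not divide |G| = 36, so by Lagrange S is not a subgroup.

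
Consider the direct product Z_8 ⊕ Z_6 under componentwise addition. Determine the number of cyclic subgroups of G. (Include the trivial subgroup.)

16

A cyclic subgroup of order d is generated by each of its φ(d) elements of order d, so the cyclic subgroups of order d number (#elements of order d)/φ(d).
Cyclic subgroups by order — order 1: 1; order 2: 3; order 3: 1; order 4: 2; order 6: 3; order 8: 2; order 12: 2; order 24: 2.
Total: 16.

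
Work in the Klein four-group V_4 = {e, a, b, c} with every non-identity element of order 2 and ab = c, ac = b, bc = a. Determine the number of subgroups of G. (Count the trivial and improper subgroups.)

|G| = 4, so by Lagrange every subgroup order divides 4. Divisors: 1, 2, 4.
Subgroups by order — order 1: 1; order 2: 3; order 4: 1.
Total: 1 + 3 + 1 = 5.

5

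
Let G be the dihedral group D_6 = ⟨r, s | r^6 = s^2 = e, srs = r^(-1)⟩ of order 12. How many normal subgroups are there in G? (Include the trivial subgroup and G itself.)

7

G has 16 subgroups. Checking conjugation-invariance by order — order 1: 1/1 normal; order 2: 1/7 normal; order 3: 1/1 normal; order 4: 0/3 normal; order 6: 3/3 normal; order 12: 1/1 normal.
Total normal subgroups: 7.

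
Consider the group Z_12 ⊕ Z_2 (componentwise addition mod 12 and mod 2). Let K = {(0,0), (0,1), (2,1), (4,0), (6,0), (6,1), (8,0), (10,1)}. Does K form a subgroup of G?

Closure fails: (0,1) + (4,0) = (4,1) ∉ K. So K is not a subgroup.

No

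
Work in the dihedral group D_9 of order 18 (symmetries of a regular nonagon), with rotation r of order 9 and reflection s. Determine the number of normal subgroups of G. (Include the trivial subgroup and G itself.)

4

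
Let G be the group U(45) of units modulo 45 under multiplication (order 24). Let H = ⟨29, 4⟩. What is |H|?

12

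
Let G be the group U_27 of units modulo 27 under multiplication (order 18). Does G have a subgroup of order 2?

2 | 18. A subgroup of order 2 is {1, 26}.

Yes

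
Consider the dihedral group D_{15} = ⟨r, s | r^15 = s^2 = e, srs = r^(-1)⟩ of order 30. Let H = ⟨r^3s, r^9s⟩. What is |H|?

10

|⟨r^3s⟩| = 2 and |⟨r^9s⟩| = 2, so |H| is a multiple of lcm(2, 2) = 2 and divides |G| = 30.
Closing under the operation: H = {e, r^3, r^6, r^9, r^12, s, r^3s, r^6s, r^9s, r^12s}, so |H| = 10.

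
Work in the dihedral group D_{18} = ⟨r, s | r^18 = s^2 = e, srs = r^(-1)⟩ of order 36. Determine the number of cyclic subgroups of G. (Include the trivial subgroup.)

A cyclic subgroup of order d is generated by each of its φ(d) elements of order d, so the cyclic subgroups of order d number (#elements of order d)/φ(d).
Cyclic subgroups by order — order 1: 1; order 2: 19; order 3: 1; order 6: 1; order 9: 1; order 18: 1.
Total: 24.

24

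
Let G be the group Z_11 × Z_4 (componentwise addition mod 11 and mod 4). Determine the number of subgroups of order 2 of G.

|G| = 44 and 2 | 44, so subgroups of order 2 are possible by Lagrange.
The subgroups of order 2 are: {(0,0), (0,2)}.
So G has 1 subgroup of order 2.

1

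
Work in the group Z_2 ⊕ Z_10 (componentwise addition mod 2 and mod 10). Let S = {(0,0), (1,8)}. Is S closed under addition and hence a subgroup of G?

No

(1,8) ∈ S but its inverse (1,2) ∉ S, so S is not a subgroup.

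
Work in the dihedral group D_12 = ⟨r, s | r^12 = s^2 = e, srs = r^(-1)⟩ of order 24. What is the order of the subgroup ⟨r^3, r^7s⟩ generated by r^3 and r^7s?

8

|⟨r^3⟩| = 4 and |⟨r^7s⟩| = 2, so |H| is a multiple of lcm(4, 2) = 4 and divides |G| = 24.
Closing under the operation: H = {e, r^3, r^6, r^9, rs, r^4s, r^7s, r^10s}, so |H| = 8.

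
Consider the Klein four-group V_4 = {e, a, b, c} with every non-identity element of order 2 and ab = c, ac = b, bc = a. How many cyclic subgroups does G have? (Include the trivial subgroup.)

A cyclic subgroup of order d is generated by each of its φ(d) elements of order d, so the cyclic subgroups of order d number (#elements of order d)/φ(d).
Cyclic subgroups by order — order 1: 1; order 2: 3.
Total: 4.

4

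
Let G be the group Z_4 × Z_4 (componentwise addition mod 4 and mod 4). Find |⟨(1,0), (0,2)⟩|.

|⟨(1,0)⟩| = 4 and |⟨(0,2)⟩| = 2, so |H| is a multiple of lcm(4, 2) = 4 and divides |G| = 16.
Closing under the operation: H = {(0,0), (0,2), (1,0), (1,2), (2,0), (2,2), (3,0), (3,2)}, so |H| = 8.

8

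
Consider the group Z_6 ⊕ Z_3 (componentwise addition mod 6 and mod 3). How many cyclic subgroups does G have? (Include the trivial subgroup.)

Each element a generates a cyclic subgroup ⟨a⟩; distinct elements may generate the same one (a cyclic group of order d has φ(d) generators).
Cyclic subgroups by order — order 1: 1; order 2: 1; order 3: 4; order 6: 4.
Total: 10.

10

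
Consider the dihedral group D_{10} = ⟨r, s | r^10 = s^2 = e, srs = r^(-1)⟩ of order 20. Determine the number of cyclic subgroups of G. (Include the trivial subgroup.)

14

Group the elements of G by the cyclic subgroup they generate; each cyclic subgroup of order d accounts for φ(d) elements.
Cyclic subgroups by order — order 1: 1; order 2: 11; order 5: 1; order 10: 1.
Total: 14.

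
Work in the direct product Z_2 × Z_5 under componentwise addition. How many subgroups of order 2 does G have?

|G| = 10 and 2 | 10, so subgroups of order 2 are possible by Lagrange.
The subgroups of order 2 are: {(0,0), (1,0)}.
So G has 1 subgroup of order 2.

1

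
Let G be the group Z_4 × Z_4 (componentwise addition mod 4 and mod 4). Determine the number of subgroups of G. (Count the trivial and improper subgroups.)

|G| = 16, so by Lagrange every subgroup order divides 16. Divisors: 1, 2, 4, 8, 16.
Subgroups by order — order 1: 1; order 2: 3; order 4: 7; order 8: 3; order 16: 1.
Total: 1 + 3 + 7 + 3 + 1 = 15.

15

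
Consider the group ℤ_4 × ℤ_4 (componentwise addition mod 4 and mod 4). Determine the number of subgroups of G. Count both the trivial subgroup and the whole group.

15

|G| = 16, so by Lagrange every subgroup order divides 16. Divisors: 1, 2, 4, 8, 16.
Subgroups by order — order 1: 1; order 2: 3; order 4: 7; order 8: 3; order 16: 1.
Total: 1 + 3 + 7 + 3 + 1 = 15.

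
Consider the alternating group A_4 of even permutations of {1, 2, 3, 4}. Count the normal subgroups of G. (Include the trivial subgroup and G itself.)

G has 10 subgroups. Checking conjugation-invariance by order — order 1: 1/1 normal; order 2: 0/3 normal; order 3: 0/4 normal; order 4: 1/1 normal; order 12: 1/1 normal.
Total normal subgroups: 3.

3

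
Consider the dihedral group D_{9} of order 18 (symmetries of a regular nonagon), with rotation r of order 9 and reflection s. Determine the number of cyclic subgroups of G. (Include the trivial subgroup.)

12

A cyclic subgroup of order d is generated by each of its φ(d) elements of order d, so the cyclic subgroups of order d number (#elements of order d)/φ(d).
Cyclic subgroups by order — order 1: 1; order 2: 9; order 3: 1; order 9: 1.
Total: 12.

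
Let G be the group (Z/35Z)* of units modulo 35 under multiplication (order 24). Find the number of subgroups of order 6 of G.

|G| = 24 and 6 | 24, so subgroups of order 6 are possible by Lagrange.
The subgroups of order 6 are: {1, 11, 16, 19, 24, 34}; {1, 6, 11, 16, 26, 31}; {1, 4, 9, 11, 16, 29}.
So G has 3 subgroups of order 6.

3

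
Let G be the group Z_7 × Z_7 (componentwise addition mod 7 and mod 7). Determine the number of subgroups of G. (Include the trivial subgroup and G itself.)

10

|G| = 49, so by Lagrange every subgroup order divides 49. Divisors: 1, 7, 49.
Subgroups by order — order 1: 1; order 7: 8; order 49: 1.
Total: 1 + 8 + 1 = 10.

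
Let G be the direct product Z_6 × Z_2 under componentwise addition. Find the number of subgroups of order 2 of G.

|G| = 12 and 2 | 12, so subgroups of order 2 are possible by Lagrange.
The subgroups of order 2 are: {(0,0), (0,1)}; {(0,0), (3,0)}; {(0,0), (3,1)}.
So G has 3 subgroups of order 2.

3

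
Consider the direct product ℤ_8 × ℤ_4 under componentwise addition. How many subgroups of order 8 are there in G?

|G| = 32 and 8 | 32, so subgroups of order 8 are possible by Lagrange.
The subgroups of order 8 are: {(0,0), (0,1), (0,2), (0,3), (4,0), (4,1), (4,2), (4,3)}; {(0,0), (0,2), (2,0), (2,2), (4,0), (4,2), (6,0), (6,2)}; {(0,0), (0,2), (2,1), (2,3), (4,0), (4,2), (6,1), (6,3)}; {(0,0), (1,0), (2,0), (3,0), (4,0), (5,0), (6,0), (7,0)}; … (7 in all).
So G has 7 subgroups of order 8.

7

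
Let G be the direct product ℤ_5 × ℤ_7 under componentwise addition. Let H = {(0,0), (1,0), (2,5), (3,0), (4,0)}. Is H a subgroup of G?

(2,5) ∈ H but its inverse (3,2) ∉ H, so H is not a subgroup.

No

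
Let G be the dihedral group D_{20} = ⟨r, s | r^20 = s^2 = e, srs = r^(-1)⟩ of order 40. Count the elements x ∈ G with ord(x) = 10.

The elements of order 10 are: r^2, r^6, r^14, r^18.
That's 4.

4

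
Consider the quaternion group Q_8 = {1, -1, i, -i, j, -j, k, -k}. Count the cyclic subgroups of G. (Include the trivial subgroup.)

Each element a generates a cyclic subgroup ⟨a⟩; distinct elements may generate the same one (a cyclic group of order d has φ(d) generators).
Cyclic subgroups by order — order 1: 1; order 2: 1; order 4: 3.
Total: 5.

5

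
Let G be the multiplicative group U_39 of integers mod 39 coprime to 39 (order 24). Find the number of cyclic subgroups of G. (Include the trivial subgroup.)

Each element a generates a cyclic subgroup ⟨a⟩; distinct elements may generate the same one (a cyclic group of order d has φ(d) generators).
Cyclic subgroups by order — order 1: 1; order 2: 3; order 3: 1; order 4: 2; order 6: 3; order 12: 2.
Total: 12.

12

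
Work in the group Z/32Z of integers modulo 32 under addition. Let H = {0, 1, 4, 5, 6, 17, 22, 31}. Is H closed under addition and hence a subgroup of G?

17 ∈ H but its inverse 15 ∉ H, so H is not a subgroup.

No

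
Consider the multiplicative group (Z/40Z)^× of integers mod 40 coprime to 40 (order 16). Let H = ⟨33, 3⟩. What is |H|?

|⟨33⟩| = 4 and |⟨3⟩| = 4, so |H| is a multiple of lcm(4, 4) = 4 and divides |G| = 16.
Closing under the operation: H = {1, 3, 9, 11, 17, 19, 27, 33}, so |H| = 8.

8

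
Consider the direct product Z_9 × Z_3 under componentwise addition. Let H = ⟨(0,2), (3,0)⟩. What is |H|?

9

|⟨(0,2)⟩| = 3 and |⟨(3,0)⟩| = 3, so |H| is a multiple of lcm(3, 3) = 3 and divides |G| = 27.
Closing under the operation: H = {(0,0), (0,1), (0,2), (3,0), (3,1), (3,2), (6,0), (6,1), (6,2)}, so |H| = 9.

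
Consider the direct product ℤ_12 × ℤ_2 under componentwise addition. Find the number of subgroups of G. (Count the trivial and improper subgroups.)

|G| = 24, so by Lagrange every subgroup order divides 24. Divisors: 1, 2, 3, 4, 6, 8, 12, 24.
Subgroups by order — order 1: 1; order 2: 3; order 3: 1; order 4: 3; order 6: 3; order 8: 1; order 12: 3; order 24: 1.
Total: 1 + 3 + 1 + 3 + 3 + 1 + 3 + 1 = 16.

16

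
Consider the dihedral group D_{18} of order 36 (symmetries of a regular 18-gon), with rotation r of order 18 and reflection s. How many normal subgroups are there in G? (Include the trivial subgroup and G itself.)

9

G has 45 subgroups. Checking conjugation-invariance by order — order 1: 1/1 normal; order 2: 1/19 normal; order 3: 1/1 normal; order 4: 0/9 normal; order 6: 1/7 normal; order 9: 1/1 normal; order 12: 0/3 normal; order 18: 3/3 normal; order 36: 1/1 normal.
Total normal subgroups: 9.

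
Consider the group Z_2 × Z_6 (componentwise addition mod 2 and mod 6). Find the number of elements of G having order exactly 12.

An element (a,b) has order lcm(ord(a), ord(b)); count pairs with lcm equal to 12.
Enumerating gives 0 such elements.

0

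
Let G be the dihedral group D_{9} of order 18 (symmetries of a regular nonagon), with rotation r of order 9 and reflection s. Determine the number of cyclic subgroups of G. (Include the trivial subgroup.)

Each element a generates a cyclic subgroup ⟨a⟩; distinct elements may generate the same one (a cyclic group of order d has φ(d) generators).
Cyclic subgroups by order — order 1: 1; order 2: 9; order 3: 1; order 9: 1.
Total: 12.

12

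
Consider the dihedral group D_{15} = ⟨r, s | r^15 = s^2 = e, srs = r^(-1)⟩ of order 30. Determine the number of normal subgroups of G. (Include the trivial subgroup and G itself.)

5

G has 28 subgroups. Checking conjugation-invariance by order — order 1: 1/1 normal; order 2: 0/15 normal; order 3: 1/1 normal; order 5: 1/1 normal; order 6: 0/5 normal; order 10: 0/3 normal; order 15: 1/1 normal; order 30: 1/1 normal.
Total normal subgroups: 5.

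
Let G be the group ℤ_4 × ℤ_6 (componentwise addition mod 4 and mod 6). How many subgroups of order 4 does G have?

3

|G| = 24 and 4 | 24, so subgroups of order 4 are possible by Lagrange.
The subgroups of order 4 are: {(0,0), (0,3), (2,0), (2,3)}; {(0,0), (1,0), (2,0), (3,0)}; {(0,0), (1,3), (2,0), (3,3)}.
So G has 3 subgroups of order 4.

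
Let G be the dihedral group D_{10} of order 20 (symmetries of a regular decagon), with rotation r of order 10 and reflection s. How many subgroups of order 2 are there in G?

11

|G| = 20 and 2 | 20, so subgroups of order 2 are possible by Lagrange.
The subgroups of order 2 are: {e, r^2s}; {e, r^3s}; {e, r^4s}; {e, r^5}; … (11 in all).
So G has 11 subgroups of order 2.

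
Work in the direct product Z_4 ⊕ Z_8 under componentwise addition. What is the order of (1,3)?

8

The order of (1,3) in Z_4 × Z_8 is lcm(ord(1) in Z_4, ord(3) in Z_8).
ord(1) = 4 and ord(3) = 8, so |⟨(1,3)⟩| = lcm(4, 8) = 8.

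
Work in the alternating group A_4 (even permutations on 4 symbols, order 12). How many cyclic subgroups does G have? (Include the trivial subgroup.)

8

Group the elements of G by the cyclic subgroup they generate; each cyclic subgroup of order d accounts for φ(d) elements.
Cyclic subgroups by order — order 1: 1; order 2: 3; order 3: 4.
Total: 8.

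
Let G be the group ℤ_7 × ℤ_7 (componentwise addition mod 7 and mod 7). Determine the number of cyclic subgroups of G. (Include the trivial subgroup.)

Each element a generates a cyclic subgroup ⟨a⟩; distinct elements may generate the same one (a cyclic group of order d has φ(d) generators).
Cyclic subgroups by order — order 1: 1; order 7: 8.
Total: 9.

9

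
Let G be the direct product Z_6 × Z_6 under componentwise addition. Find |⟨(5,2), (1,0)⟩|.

|⟨(5,2)⟩| = 6 and |⟨(1,0)⟩| = 6, so |H| is a multiple of lcm(6, 6) = 6 and divides |G| = 36.
Closing under the operation: H = {(0,0), (0,2), (0,4), (1,0), (1,2), (1,4), (2,0), (2,2), (2,4), (3,0), (3,2), (3,4), (4,0), (4,2), (4,4), (5,0), (5,2), (5,4)}, so |H| = 18.

18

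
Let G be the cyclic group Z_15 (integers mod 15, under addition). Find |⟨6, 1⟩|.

|⟨6⟩| = 5 and |⟨1⟩| = 15, so |H| is a multiple of lcm(5, 15) = 15 and divides |G| = 15.
Closing {6, 1} under the group operation gives all of G, so |H| = 15.

15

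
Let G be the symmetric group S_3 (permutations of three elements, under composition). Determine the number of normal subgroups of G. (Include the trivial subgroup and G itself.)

G has 6 subgroups. Checking conjugation-invariance by order — order 1: 1/1 normal; order 2: 0/3 normal; order 3: 1/1 normal; order 6: 1/1 normal.
Total normal subgroups: 3.

3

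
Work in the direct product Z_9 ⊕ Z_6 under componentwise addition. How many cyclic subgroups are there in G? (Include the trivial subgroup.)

Each element a generates a cyclic subgroup ⟨a⟩; distinct elements may generate the same one (a cyclic group of order d has φ(d) generators).
Cyclic subgroups by order — order 1: 1; order 2: 1; order 3: 4; order 6: 4; order 9: 3; order 18: 3.
Total: 16.

16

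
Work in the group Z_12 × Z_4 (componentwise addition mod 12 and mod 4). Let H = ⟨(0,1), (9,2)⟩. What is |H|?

16

|⟨(0,1)⟩| = 4 and |⟨(9,2)⟩| = 4, so |H| is a multiple of lcm(4, 4) = 4 and divides |G| = 48.
Closing under the operation: H = {(0,0), (0,1), (0,2), (0,3), (3,0), (3,1), (3,2), (3,3), (6,0), (6,1), (6,2), (6,3), (9,0), (9,1), (9,2), (9,3)}, so |H| = 16.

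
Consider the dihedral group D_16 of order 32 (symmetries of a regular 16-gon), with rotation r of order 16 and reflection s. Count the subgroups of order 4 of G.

|G| = 32 and 4 | 32, so subgroups of order 4 are possible by Lagrange.
The subgroups of order 4 are: {e, r^8, r^2s, r^10s}; {e, r^8, r^3s, r^11s}; {e, r^4, r^8, r^12}; {e, r^8, r^4s, r^12s}; … (9 in all).
So G has 9 subgroups of order 4.

9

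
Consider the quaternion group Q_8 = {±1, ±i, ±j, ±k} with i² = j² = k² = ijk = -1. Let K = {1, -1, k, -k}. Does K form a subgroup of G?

|K| = 4 divides |G| = 8, consistent with Lagrange.
K contains the identity, every element's inverse is in K, and K is closed under ·: it is a subgroup.
In fact K = ⟨-k⟩.

Yes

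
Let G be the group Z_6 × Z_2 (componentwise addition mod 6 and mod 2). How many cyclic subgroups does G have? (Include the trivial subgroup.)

Group the elements of G by the cyclic subgroup they generate; each cyclic subgroup of order d accounts for φ(d) elements.
Cyclic subgroups by order — order 1: 1; order 2: 3; order 3: 1; order 6: 3.
Total: 8.

8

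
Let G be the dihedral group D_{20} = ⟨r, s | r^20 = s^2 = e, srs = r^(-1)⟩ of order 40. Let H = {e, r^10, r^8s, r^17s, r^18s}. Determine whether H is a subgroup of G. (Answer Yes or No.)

Closure fails: r^17s · r^10 = r^7s ∉ H. So H is not a subgroup.

No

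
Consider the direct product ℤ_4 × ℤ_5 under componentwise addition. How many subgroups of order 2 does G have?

1

|G| = 20 and 2 | 20, so subgroups of order 2 are possible by Lagrange.
The subgroups of order 2 are: {(0,0), (2,0)}.
So G has 1 subgroup of order 2.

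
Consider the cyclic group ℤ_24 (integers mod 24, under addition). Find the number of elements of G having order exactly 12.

In a cyclic group of order 24, the number of elements of order d (for d | 24) is φ(d).
φ(12) = 4.

4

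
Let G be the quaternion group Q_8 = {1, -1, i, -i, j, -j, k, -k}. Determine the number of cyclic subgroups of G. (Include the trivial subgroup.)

5

Group the elements of G by the cyclic subgroup they generate; each cyclic subgroup of order d accounts for φ(d) elements.
Cyclic subgroups by order — order 1: 1; order 2: 1; order 4: 3.
Total: 5.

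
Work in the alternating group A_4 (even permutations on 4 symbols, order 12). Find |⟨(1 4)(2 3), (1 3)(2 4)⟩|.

4

|⟨(1 4)(2 3)⟩| = 2 and |⟨(1 3)(2 4)⟩| = 2, so |H| is a multiple of lcm(2, 2) = 2 and divides |G| = 12.
Closing under the operation: H = {e, (1 2)(3 4), (1 3)(2 4), (1 4)(2 3)}, so |H| = 4.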